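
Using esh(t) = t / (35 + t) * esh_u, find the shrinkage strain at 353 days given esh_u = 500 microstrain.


esh(353) = 353 / (35 + 353) * 500
= 353 / 388 * 500
= 454.9 microstrain

454.9


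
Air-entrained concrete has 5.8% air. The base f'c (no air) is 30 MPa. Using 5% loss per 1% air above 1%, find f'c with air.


Strength loss = (5.8 - 1) * 5 = 24.0%
f'c = 30 * (1 - 24.0/100)
= 22.8 MPa

22.8


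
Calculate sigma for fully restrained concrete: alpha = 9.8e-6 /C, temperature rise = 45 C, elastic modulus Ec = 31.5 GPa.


sigma = alpha * dT * Ec
= 9.8e-6 * 45 * 31.5 * 1000
= 13.892 MPa

13.892


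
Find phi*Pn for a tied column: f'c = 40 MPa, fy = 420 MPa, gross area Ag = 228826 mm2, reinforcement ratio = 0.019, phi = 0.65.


Ast = rho * Ag = 0.019 * 228826 = 4347.694 mm2
phi*Pn = 0.65 * 0.80 * (0.85 * 40 * (228826 - 4347.694) + 420 * 4347.694) / 1000
= 4918.31 kN

4918.31


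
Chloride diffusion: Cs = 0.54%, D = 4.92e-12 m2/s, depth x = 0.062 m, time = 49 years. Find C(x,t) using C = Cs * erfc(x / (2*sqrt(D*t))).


t_seconds = 49 * 365.25 * 24 * 3600 = 1546322400.0 s
arg = 0.062 / (2 * sqrt(4.92e-12 * 1546322400.0))
= 0.3554
erfc(0.3554) = 0.6152
C = 0.54 * 0.6152 = 0.3322%

0.3322


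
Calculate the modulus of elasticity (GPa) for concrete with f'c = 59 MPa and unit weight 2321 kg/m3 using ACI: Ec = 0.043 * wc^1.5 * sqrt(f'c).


Ec = 0.043 * 2321^1.5 * sqrt(59) / 1000
= 36.93 GPa

36.93


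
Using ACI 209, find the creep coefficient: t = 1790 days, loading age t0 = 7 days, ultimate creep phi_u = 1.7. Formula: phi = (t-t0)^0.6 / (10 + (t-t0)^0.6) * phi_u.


dt = 1790 - 7 = 1783
phi = 1783^0.6 / (10 + 1783^0.6) * 1.7
= 1.529

1.529


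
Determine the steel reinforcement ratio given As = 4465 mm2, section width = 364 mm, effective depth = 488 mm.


rho = As / (b * d)
= 4465 / (364 * 488)
= 0.0251

0.0251


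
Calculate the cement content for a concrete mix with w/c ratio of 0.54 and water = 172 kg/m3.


Cement = water / (w/c)
= 172 / 0.54
= 318.5 kg/m3

318.5


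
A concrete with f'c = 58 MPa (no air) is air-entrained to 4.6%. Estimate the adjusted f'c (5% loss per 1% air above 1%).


Strength loss = (4.6 - 1) * 5 = 18.0%
f'c = 58 * (1 - 18.0/100)
= 47.56 MPa

47.56


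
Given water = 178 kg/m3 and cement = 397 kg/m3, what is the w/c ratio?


w/c = water / cement
w/c = 178 / 397 = 0.448

0.448


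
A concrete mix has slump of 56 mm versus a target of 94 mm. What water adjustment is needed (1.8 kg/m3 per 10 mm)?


Difference = 94 - 56 = 38 mm
Water adjustment = 38 * 1.8 / 10 = 6.8 kg/m3

6.8


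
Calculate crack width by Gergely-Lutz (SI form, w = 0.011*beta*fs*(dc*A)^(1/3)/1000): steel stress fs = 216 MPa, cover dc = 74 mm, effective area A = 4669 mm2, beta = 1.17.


w = 0.011 * beta * fs * (dc * A)^(1/3) / 1000
= 0.011 * 1.17 * 216 * (74 * 4669)^(1/3) / 1000
= 0.195 mm

0.195


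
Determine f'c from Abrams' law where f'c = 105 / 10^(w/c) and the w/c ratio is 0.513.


f'c = 105 / 10^0.513
= 105 / 3.258
= 32.22 MPa

32.22


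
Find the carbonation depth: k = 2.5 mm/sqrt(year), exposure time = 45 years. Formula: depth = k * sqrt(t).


depth = k * sqrt(t)
= 2.5 * sqrt(45)
= 16.77 mm

16.77


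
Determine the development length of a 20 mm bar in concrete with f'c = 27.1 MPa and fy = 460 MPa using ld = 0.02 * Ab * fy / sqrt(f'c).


Ab = pi * 20^2 / 4 = 314.159 mm2
ld = 0.02 * 314.159 * 460 / sqrt(27.1)
= 555.2 mm

555.2


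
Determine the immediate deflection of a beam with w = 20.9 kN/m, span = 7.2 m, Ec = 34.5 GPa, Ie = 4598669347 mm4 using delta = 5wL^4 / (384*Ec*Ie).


Convert: L = 7.2 m = 7200 mm, Ec = 34.5 GPa = 34500 MPa
delta = 5 * 20.9 * 7200^4 / (384 * 34500 * 4598669347)
= 4.61 mm

4.61


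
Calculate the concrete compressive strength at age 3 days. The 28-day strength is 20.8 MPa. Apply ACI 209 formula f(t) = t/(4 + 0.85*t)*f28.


f(3) = 3 / (4 + 0.85 * 3) * 20.8
= 3 / 6.55 * 20.8
= 9.53 MPa

9.53


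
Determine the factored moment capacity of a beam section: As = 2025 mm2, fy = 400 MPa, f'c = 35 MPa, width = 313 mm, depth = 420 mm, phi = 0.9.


a = As * fy / (0.85 * f'c * b)
= 2025 * 400 / (0.85 * 35 * 313)
= 86.9869 mm
Mn = As * fy * (d - a/2) / 10^6
= 304.9703 kN-m
phi*Mn = 0.9 * 304.9703 = 274.47 kN-m

274.47


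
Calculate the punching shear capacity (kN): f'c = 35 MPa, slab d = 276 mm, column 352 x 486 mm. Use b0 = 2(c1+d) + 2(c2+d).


b0 = 2*(352 + 276) + 2*(486 + 276) = 2780 mm
Vc = 0.33 * sqrt(35) * 2780 * 276 / 1000
= 1497.97 kN

1497.97


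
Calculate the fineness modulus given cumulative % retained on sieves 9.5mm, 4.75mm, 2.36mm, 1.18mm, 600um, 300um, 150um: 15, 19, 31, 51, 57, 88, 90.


FM = sum(cumulative % retained) / 100
= 351 / 100
= 3.51

3.51


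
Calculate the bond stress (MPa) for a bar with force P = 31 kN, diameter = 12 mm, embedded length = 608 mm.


u = P / (pi * db * ld)
= 31 * 1000 / (pi * 12 * 608)
= 1.352 MPa

1.352


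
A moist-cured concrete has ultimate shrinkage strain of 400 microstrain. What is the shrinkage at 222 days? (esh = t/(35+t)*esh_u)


esh(222) = 222 / (35 + 222) * 400
= 222 / 257 * 400
= 345.5 microstrain

345.5


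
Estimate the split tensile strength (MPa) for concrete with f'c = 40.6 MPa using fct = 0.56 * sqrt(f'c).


fct = 0.56 * sqrt(40.6)
= 0.56 * 6.372
= 3.568 MPa

3.568


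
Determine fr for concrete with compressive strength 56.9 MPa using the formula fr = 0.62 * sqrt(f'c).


fr = 0.62 * sqrt(56.9)
= 4.677 MPa

4.677


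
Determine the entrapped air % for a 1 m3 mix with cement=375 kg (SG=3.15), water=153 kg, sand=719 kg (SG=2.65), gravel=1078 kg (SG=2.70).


Vol cement = 375 / (3.15 * 1000) = 0.119048 m3
Vol water = 153 / 1000 = 0.153 m3
Vol sand = 719 / (2.65 * 1000) = 0.271321 m3
Vol gravel = 1078 / (2.70 * 1000) = 0.399259 m3
Total solid + water volume = 0.942628 m3
Air = (1 - 0.942628) * 100 = 5.74%

5.74


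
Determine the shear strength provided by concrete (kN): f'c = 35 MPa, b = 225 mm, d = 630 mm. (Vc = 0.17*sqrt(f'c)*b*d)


Vc = 0.17 * sqrt(35) * 225 * 630 / 1000
= 142.56 kN

142.56


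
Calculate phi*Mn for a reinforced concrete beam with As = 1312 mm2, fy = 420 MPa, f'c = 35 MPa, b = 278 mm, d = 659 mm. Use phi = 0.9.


a = As * fy / (0.85 * f'c * b)
= 1312 * 420 / (0.85 * 35 * 278)
= 66.6272 mm
Mn = As * fy * (d - a/2) / 10^6
= 344.7782 kN-m
phi*Mn = 0.9 * 344.7782 = 310.3 kN-m

310.3


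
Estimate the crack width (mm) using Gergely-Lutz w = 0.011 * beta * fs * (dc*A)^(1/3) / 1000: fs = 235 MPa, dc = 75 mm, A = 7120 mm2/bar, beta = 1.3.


w = 0.011 * beta * fs * (dc * A)^(1/3) / 1000
= 0.011 * 1.3 * 235 * (75 * 7120)^(1/3) / 1000
= 0.273 mm

0.273


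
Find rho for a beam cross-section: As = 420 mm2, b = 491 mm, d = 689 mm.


rho = As / (b * d)
= 420 / (491 * 689)
= 0.0012

0.0012


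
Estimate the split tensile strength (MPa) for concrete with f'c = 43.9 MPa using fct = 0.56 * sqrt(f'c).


fct = 0.56 * sqrt(43.9)
= 0.56 * 6.626
= 3.71 MPa

3.71


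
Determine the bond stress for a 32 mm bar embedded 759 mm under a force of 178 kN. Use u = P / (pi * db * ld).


u = P / (pi * db * ld)
= 178 * 1000 / (pi * 32 * 759)
= 2.333 MPa

2.333


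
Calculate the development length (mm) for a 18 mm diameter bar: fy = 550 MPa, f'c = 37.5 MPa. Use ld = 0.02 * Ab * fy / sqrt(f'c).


Ab = pi * 18^2 / 4 = 254.469 mm2
ld = 0.02 * 254.469 * 550 / sqrt(37.5)
= 457.1 mm

457.1


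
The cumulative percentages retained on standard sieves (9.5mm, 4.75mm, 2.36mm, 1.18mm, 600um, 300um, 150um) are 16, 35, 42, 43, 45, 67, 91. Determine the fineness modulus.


FM = sum(cumulative % retained) / 100
= 339 / 100
= 3.39

3.39


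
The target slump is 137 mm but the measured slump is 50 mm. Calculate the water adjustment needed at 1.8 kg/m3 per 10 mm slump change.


Difference = 137 - 50 = 87 mm
Water adjustment = 87 * 1.8 / 10 = 15.7 kg/m3

15.7


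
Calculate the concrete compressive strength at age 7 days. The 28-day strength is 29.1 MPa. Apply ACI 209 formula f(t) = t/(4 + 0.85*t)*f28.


f(7) = 7 / (4 + 0.85 * 7) * 29.1
= 7 / 9.95 * 29.1
= 20.47 MPa

20.47


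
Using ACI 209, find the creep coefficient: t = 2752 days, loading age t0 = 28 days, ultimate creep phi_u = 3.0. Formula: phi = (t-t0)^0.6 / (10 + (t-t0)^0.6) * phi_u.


dt = 2752 - 28 = 2724
phi = 2724^0.6 / (10 + 2724^0.6) * 3.0
= 2.76

2.76


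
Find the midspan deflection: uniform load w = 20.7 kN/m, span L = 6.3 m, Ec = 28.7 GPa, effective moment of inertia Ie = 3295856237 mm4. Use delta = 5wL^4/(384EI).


Convert: L = 6.3 m = 6300 mm, Ec = 28.7 GPa = 28700 MPa
delta = 5 * 20.7 * 6300^4 / (384 * 28700 * 3295856237)
= 4.49 mm

4.49


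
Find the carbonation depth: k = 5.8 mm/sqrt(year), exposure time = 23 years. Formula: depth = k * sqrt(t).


depth = k * sqrt(t)
= 5.8 * sqrt(23)
= 27.82 mm

27.82


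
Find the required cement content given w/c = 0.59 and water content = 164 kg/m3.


Cement = water / (w/c)
= 164 / 0.59
= 278.0 kg/m3

278.0


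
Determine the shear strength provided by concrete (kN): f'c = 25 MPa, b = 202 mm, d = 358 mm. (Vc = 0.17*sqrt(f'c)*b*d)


Vc = 0.17 * sqrt(25) * 202 * 358 / 1000
= 61.47 kN

61.47


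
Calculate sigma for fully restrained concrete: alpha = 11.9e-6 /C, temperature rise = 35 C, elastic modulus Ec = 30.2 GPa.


sigma = alpha * dT * Ec
= 11.9e-6 * 35 * 30.2 * 1000
= 12.578 MPa

12.578


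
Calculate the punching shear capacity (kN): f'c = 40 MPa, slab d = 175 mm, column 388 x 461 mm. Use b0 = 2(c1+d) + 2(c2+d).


b0 = 2*(388 + 175) + 2*(461 + 175) = 2398 mm
Vc = 0.33 * sqrt(40) * 2398 * 175 / 1000
= 875.85 kN

875.85


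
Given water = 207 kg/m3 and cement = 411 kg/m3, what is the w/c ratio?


w/c = water / cement
w/c = 207 / 411 = 0.504

0.504


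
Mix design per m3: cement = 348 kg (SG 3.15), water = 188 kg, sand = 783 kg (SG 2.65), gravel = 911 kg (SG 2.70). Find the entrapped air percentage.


Vol cement = 348 / (3.15 * 1000) = 0.110476 m3
Vol water = 188 / 1000 = 0.188 m3
Vol sand = 783 / (2.65 * 1000) = 0.295472 m3
Vol gravel = 911 / (2.70 * 1000) = 0.337407 m3
Total solid + water volume = 0.931355 m3
Air = (1 - 0.931355) * 100 = 6.86%

6.86


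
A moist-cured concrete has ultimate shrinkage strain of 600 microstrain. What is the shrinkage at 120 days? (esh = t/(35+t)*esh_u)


esh(120) = 120 / (35 + 120) * 600
= 120 / 155 * 600
= 464.5 microstrain

464.5


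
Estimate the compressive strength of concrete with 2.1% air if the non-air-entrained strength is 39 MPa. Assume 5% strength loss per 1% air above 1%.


Strength loss = (2.1 - 1) * 5 = 5.5%
f'c = 39 * (1 - 5.5/100)
= 36.85 MPa

36.85


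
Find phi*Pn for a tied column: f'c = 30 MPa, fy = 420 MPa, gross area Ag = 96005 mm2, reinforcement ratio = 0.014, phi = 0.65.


Ast = rho * Ag = 0.014 * 96005 = 1344.07 mm2
phi*Pn = 0.65 * 0.80 * (0.85 * 30 * (96005 - 1344.07) + 420 * 1344.07) / 1000
= 1548.75 kN

1548.75


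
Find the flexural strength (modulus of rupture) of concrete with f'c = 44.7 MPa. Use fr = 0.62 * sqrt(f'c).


fr = 0.62 * sqrt(44.7)
= 4.145 MPa

4.145


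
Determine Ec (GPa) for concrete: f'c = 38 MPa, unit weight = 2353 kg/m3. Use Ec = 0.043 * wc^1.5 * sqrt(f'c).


Ec = 0.043 * 2353^1.5 * sqrt(38) / 1000
= 30.25 GPa

30.25


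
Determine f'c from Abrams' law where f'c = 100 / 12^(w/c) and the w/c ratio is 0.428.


f'c = 100 / 12^0.428
= 100 / 2.897
= 34.52 MPa

34.52


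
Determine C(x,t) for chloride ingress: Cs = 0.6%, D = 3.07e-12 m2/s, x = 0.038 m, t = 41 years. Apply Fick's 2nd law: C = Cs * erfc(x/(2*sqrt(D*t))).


t_seconds = 41 * 365.25 * 24 * 3600 = 1293861600.0 s
arg = 0.038 / (2 * sqrt(3.07e-12 * 1293861600.0))
= 0.3015
erfc(0.3015) = 0.6699
C = 0.6 * 0.6699 = 0.4019%

0.4019


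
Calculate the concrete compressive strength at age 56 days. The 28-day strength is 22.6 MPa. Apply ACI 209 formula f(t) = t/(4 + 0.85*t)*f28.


f(56) = 56 / (4 + 0.85 * 56) * 22.6
= 56 / 51.6 * 22.6
= 24.53 MPa

24.53


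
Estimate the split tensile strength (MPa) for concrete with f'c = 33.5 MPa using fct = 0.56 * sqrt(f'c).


fct = 0.56 * sqrt(33.5)
= 0.56 * 5.788
= 3.241 MPa

3.241


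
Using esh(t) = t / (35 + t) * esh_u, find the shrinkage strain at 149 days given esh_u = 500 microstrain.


esh(149) = 149 / (35 + 149) * 500
= 149 / 184 * 500
= 404.9 microstrain

404.9


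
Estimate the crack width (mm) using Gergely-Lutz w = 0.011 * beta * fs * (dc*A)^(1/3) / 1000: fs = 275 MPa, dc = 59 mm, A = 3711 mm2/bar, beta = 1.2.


w = 0.011 * beta * fs * (dc * A)^(1/3) / 1000
= 0.011 * 1.2 * 275 * (59 * 3711)^(1/3) / 1000
= 0.219 mm

0.219


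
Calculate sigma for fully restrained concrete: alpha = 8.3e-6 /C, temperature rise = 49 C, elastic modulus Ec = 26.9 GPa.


sigma = alpha * dT * Ec
= 8.3e-6 * 49 * 26.9 * 1000
= 10.94 MPa

10.94


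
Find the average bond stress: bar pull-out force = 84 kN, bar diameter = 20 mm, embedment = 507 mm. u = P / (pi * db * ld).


u = P / (pi * db * ld)
= 84 * 1000 / (pi * 20 * 507)
= 2.637 MPa

2.637


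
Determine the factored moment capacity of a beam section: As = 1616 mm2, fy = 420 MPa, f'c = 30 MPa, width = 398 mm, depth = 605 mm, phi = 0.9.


a = As * fy / (0.85 * f'c * b)
= 1616 * 420 / (0.85 * 30 * 398)
= 66.8756 mm
Mn = As * fy * (d - a/2) / 10^6
= 387.9307 kN-m
phi*Mn = 0.9 * 387.9307 = 349.14 kN-m

349.14


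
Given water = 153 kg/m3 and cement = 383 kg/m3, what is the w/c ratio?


w/c = water / cement
w/c = 153 / 383 = 0.399

0.399


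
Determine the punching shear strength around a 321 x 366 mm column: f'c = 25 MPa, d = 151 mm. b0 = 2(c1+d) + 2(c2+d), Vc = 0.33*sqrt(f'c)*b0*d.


b0 = 2*(321 + 151) + 2*(366 + 151) = 1978 mm
Vc = 0.33 * sqrt(25) * 1978 * 151 / 1000
= 492.82 kN

492.82


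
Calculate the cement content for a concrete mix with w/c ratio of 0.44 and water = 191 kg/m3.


Cement = water / (w/c)
= 191 / 0.44
= 434.1 kg/m3

434.1


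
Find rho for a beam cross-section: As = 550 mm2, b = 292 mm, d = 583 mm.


rho = As / (b * d)
= 550 / (292 * 583)
= 0.0032

0.0032


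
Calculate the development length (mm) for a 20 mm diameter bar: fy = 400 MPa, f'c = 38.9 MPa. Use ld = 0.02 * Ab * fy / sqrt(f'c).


Ab = pi * 20^2 / 4 = 314.159 mm2
ld = 0.02 * 314.159 * 400 / sqrt(38.9)
= 403.0 mm

403.0


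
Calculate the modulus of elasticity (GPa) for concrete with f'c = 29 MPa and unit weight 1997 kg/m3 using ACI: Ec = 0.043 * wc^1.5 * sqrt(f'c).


Ec = 0.043 * 1997^1.5 * sqrt(29) / 1000
= 20.66 GPa

20.66


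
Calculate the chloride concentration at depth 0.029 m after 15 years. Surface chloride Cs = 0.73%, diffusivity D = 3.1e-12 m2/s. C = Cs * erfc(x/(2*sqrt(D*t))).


t_seconds = 15 * 365.25 * 24 * 3600 = 473364000.0 s
arg = 0.029 / (2 * sqrt(3.1e-12 * 473364000.0))
= 0.3785
erfc(0.3785) = 0.5924
C = 0.73 * 0.5924 = 0.4325%

0.4325


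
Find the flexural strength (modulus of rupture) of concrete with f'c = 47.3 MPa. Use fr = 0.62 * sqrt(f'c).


fr = 0.62 * sqrt(47.3)
= 4.264 MPa

4.264


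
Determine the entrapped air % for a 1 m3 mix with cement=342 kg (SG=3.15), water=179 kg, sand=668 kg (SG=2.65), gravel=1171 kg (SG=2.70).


Vol cement = 342 / (3.15 * 1000) = 0.108571 m3
Vol water = 179 / 1000 = 0.179 m3
Vol sand = 668 / (2.65 * 1000) = 0.252075 m3
Vol gravel = 1171 / (2.70 * 1000) = 0.433704 m3
Total solid + water volume = 0.973351 m3
Air = (1 - 0.973351) * 100 = 2.66%

2.66


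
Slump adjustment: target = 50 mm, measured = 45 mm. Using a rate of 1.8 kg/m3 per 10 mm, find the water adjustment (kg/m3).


Difference = 50 - 45 = 5 mm
Water adjustment = 5 * 1.8 / 10 = 0.9 kg/m3

0.9


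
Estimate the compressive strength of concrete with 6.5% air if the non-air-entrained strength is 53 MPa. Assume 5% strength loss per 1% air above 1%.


Strength loss = (6.5 - 1) * 5 = 27.5%
f'c = 53 * (1 - 27.5/100)
= 38.42 MPa

38.42


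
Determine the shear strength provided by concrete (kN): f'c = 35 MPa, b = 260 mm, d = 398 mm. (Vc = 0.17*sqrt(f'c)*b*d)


Vc = 0.17 * sqrt(35) * 260 * 398 / 1000
= 104.07 kN

104.07


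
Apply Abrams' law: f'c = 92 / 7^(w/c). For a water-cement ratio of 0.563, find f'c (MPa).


f'c = 92 / 7^0.563
= 92 / 2.991
= 30.76 MPa

30.76


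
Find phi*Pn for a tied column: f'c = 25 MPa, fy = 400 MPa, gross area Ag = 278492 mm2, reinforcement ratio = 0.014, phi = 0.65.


Ast = rho * Ag = 0.014 * 278492 = 3898.888 mm2
phi*Pn = 0.65 * 0.80 * (0.85 * 25 * (278492 - 3898.888) + 400 * 3898.888) / 1000
= 3845.22 kN

3845.22


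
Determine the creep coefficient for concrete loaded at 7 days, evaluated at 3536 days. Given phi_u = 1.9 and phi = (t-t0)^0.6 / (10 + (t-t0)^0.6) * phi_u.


dt = 3536 - 7 = 3529
phi = 3529^0.6 / (10 + 3529^0.6) * 1.9
= 1.768

1.768


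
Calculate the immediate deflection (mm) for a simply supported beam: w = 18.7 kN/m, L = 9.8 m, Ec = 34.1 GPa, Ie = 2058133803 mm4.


Convert: L = 9.8 m = 9800 mm, Ec = 34.1 GPa = 34100 MPa
delta = 5 * 18.7 * 9800^4 / (384 * 34100 * 2058133803)
= 32.0 mm

32.0


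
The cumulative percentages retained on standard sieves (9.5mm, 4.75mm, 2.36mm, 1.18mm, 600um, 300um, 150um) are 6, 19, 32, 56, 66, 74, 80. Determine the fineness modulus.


FM = sum(cumulative % retained) / 100
= 333 / 100
= 3.33

3.33


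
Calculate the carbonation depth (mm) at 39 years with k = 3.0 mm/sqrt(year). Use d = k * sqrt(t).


depth = k * sqrt(t)
= 3.0 * sqrt(39)
= 18.73 mm

18.73


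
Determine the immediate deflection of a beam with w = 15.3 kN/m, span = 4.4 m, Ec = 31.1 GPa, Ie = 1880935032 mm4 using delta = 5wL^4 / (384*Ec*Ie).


Convert: L = 4.4 m = 4400 mm, Ec = 31.1 GPa = 31100 MPa
delta = 5 * 15.3 * 4400^4 / (384 * 31100 * 1880935032)
= 1.28 mm

1.28


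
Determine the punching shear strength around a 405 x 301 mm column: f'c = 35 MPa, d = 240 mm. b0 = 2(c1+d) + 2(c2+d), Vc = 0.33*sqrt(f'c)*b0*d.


b0 = 2*(405 + 240) + 2*(301 + 240) = 2372 mm
Vc = 0.33 * sqrt(35) * 2372 * 240 / 1000
= 1111.41 kN

1111.41


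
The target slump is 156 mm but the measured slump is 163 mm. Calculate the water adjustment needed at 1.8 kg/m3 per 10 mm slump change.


Difference = 156 - 163 = -7 mm
Water adjustment = -7 * 1.8 / 10 = -1.3 kg/m3

-1.3


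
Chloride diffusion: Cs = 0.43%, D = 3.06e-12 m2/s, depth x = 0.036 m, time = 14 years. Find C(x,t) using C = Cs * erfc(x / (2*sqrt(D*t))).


t_seconds = 14 * 365.25 * 24 * 3600 = 441806400.0 s
arg = 0.036 / (2 * sqrt(3.06e-12 * 441806400.0))
= 0.4895
erfc(0.4895) = 0.4887
C = 0.43 * 0.4887 = 0.2102%

0.2102


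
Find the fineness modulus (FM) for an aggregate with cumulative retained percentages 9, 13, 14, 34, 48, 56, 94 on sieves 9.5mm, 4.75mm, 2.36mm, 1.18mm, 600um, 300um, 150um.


FM = sum(cumulative % retained) / 100
= 268 / 100
= 2.68

2.68


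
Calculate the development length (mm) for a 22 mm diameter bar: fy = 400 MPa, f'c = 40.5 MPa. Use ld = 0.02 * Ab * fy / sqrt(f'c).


Ab = pi * 22^2 / 4 = 380.133 mm2
ld = 0.02 * 380.133 * 400 / sqrt(40.5)
= 477.9 mm

477.9


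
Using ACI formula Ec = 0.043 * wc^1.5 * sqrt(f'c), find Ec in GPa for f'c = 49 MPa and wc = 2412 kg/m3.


Ec = 0.043 * 2412^1.5 * sqrt(49) / 1000
= 35.66 GPa

35.66


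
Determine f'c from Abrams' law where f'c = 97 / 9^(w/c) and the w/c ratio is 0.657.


f'c = 97 / 9^0.657
= 97 / 4.236
= 22.9 MPa

22.9


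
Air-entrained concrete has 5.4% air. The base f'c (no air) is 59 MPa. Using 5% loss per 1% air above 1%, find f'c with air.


Strength loss = (5.4 - 1) * 5 = 22.0%
f'c = 59 * (1 - 22.0/100)
= 46.02 MPa

46.02


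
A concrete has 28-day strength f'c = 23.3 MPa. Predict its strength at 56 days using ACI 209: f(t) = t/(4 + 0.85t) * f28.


f(56) = 56 / (4 + 0.85 * 56) * 23.3
= 56 / 51.6 * 23.3
= 25.29 MPa

25.29


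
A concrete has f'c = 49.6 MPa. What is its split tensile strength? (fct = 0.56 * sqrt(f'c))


fct = 0.56 * sqrt(49.6)
= 0.56 * 7.043
= 3.944 MPa

3.944


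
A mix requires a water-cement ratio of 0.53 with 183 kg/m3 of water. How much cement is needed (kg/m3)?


Cement = water / (w/c)
= 183 / 0.53
= 345.3 kg/m3

345.3


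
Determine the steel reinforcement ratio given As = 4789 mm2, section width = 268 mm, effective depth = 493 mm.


rho = As / (b * d)
= 4789 / (268 * 493)
= 0.0362

0.0362


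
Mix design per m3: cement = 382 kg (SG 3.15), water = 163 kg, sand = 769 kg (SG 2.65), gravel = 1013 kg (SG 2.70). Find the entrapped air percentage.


Vol cement = 382 / (3.15 * 1000) = 0.12127 m3
Vol water = 163 / 1000 = 0.163 m3
Vol sand = 769 / (2.65 * 1000) = 0.290189 m3
Vol gravel = 1013 / (2.70 * 1000) = 0.375185 m3
Total solid + water volume = 0.949644 m3
Air = (1 - 0.949644) * 100 = 5.04%

5.04


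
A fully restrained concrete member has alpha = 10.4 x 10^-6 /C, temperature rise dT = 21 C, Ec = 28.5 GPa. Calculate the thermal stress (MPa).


sigma = alpha * dT * Ec
= 10.4e-6 * 21 * 28.5 * 1000
= 6.224 MPa

6.224


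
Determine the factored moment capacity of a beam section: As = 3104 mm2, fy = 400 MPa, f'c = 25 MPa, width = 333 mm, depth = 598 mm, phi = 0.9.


a = As * fy / (0.85 * f'c * b)
= 3104 * 400 / (0.85 * 25 * 333)
= 175.4602 mm
Mn = As * fy * (d - a/2) / 10^6
= 633.5511 kN-m
phi*Mn = 0.9 * 633.5511 = 570.2 kN-m

570.2


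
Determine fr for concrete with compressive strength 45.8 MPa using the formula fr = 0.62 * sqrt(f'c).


fr = 0.62 * sqrt(45.8)
= 4.196 MPa

4.196


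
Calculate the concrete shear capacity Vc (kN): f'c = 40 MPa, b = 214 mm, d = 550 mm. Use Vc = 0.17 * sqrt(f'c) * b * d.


Vc = 0.17 * sqrt(40) * 214 * 550 / 1000
= 126.55 kN

126.55


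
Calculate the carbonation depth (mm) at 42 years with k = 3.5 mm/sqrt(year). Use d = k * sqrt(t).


depth = k * sqrt(t)
= 3.5 * sqrt(42)
= 22.68 mm

22.68


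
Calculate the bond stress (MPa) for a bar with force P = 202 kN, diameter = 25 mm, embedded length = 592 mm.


u = P / (pi * db * ld)
= 202 * 1000 / (pi * 25 * 592)
= 4.344 MPa

4.344


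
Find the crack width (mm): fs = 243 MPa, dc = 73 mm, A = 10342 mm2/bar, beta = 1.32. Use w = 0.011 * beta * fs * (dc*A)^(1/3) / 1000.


w = 0.011 * beta * fs * (dc * A)^(1/3) / 1000
= 0.011 * 1.32 * 243 * (73 * 10342)^(1/3) / 1000
= 0.321 mm

0.321


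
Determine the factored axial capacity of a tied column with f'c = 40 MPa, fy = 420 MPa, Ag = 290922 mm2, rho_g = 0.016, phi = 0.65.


Ast = rho * Ag = 0.016 * 290922 = 4654.752 mm2
phi*Pn = 0.65 * 0.80 * (0.85 * 40 * (290922 - 4654.752) + 420 * 4654.752) / 1000
= 6077.8 kN

6077.8


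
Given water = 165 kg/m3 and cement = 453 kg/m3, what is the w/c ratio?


w/c = water / cement
w/c = 165 / 453 = 0.364

0.364


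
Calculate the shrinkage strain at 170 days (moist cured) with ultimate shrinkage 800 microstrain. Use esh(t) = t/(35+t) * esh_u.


esh(170) = 170 / (35 + 170) * 800
= 170 / 205 * 800
= 663.4 microstrain

663.4


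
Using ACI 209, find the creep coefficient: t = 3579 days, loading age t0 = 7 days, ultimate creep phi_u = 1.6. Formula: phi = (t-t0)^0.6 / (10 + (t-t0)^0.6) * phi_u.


dt = 3579 - 7 = 3572
phi = 3572^0.6 / (10 + 3572^0.6) * 1.6
= 1.49

1.49


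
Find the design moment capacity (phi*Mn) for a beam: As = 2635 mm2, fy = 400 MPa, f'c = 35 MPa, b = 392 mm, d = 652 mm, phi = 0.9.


a = As * fy / (0.85 * f'c * b)
= 2635 * 400 / (0.85 * 35 * 392)
= 90.379 mm
Mn = As * fy * (d - a/2) / 10^6
= 639.5783 kN-m
phi*Mn = 0.9 * 639.5783 = 575.62 kN-m

575.62


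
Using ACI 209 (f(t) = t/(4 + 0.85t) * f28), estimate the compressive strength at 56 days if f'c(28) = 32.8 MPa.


f(56) = 56 / (4 + 0.85 * 56) * 32.8
= 56 / 51.6 * 32.8
= 35.6 MPa

35.6


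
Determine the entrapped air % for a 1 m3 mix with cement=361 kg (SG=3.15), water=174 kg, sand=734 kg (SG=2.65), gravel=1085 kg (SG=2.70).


Vol cement = 361 / (3.15 * 1000) = 0.114603 m3
Vol water = 174 / 1000 = 0.174 m3
Vol sand = 734 / (2.65 * 1000) = 0.276981 m3
Vol gravel = 1085 / (2.70 * 1000) = 0.401852 m3
Total solid + water volume = 0.967436 m3
Air = (1 - 0.967436) * 100 = 3.26%

3.26


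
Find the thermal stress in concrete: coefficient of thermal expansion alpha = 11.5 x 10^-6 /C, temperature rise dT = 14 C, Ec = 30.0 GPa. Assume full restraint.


sigma = alpha * dT * Ec
= 11.5e-6 * 14 * 30.0 * 1000
= 4.83 MPa

4.83


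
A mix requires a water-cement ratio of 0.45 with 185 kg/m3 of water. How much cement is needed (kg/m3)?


Cement = water / (w/c)
= 185 / 0.45
= 411.1 kg/m3

411.1


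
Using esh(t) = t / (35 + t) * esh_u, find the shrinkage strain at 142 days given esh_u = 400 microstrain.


esh(142) = 142 / (35 + 142) * 400
= 142 / 177 * 400
= 320.9 microstrain

320.9


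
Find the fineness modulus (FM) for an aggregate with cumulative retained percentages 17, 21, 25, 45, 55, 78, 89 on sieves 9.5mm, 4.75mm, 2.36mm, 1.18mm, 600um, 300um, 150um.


FM = sum(cumulative % retained) / 100
= 330 / 100
= 3.3

3.3


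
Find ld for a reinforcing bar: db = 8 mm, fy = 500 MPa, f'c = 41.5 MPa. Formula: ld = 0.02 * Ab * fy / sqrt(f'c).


Ab = pi * 8^2 / 4 = 50.265 mm2
ld = 0.02 * 50.265 * 500 / sqrt(41.5)
= 78.0 mm

78.0


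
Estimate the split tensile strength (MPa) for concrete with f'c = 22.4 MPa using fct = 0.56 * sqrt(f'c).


fct = 0.56 * sqrt(22.4)
= 0.56 * 4.733
= 2.65 MPa

2.65


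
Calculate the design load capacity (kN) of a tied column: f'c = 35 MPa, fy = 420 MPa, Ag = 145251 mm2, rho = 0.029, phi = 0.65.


Ast = rho * Ag = 0.029 * 145251 = 4212.279 mm2
phi*Pn = 0.65 * 0.80 * (0.85 * 35 * (145251 - 4212.279) + 420 * 4212.279) / 1000
= 3101.83 kN

3101.83


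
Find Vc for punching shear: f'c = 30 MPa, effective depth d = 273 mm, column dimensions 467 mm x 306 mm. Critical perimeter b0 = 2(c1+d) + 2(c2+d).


b0 = 2*(467 + 273) + 2*(306 + 273) = 2638 mm
Vc = 0.33 * sqrt(30) * 2638 * 273 / 1000
= 1301.7 kN

1301.7


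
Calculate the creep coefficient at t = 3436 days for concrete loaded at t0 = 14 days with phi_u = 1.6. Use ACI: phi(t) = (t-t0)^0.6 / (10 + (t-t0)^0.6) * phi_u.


dt = 3436 - 14 = 3422
phi = 3422^0.6 / (10 + 3422^0.6) * 1.6
= 1.487

1.487


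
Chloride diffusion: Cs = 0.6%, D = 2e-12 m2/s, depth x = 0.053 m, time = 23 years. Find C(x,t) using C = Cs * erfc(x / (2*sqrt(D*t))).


t_seconds = 23 * 365.25 * 24 * 3600 = 725824800.0 s
arg = 0.053 / (2 * sqrt(2e-12 * 725824800.0))
= 0.6955
erfc(0.6955) = 0.3253
C = 0.6 * 0.3253 = 0.1952%

0.1952


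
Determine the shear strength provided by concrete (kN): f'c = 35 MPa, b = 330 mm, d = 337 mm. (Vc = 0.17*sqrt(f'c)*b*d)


Vc = 0.17 * sqrt(35) * 330 * 337 / 1000
= 111.85 kN

111.85


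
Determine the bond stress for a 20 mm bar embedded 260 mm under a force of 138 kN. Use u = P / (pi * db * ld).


u = P / (pi * db * ld)
= 138 * 1000 / (pi * 20 * 260)
= 8.447 MPa

8.447


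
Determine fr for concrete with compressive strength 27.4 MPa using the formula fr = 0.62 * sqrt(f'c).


fr = 0.62 * sqrt(27.4)
= 3.245 MPa

3.245


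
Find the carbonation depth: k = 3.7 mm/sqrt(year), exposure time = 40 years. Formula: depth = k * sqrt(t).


depth = k * sqrt(t)
= 3.7 * sqrt(40)
= 23.4 mm

23.4


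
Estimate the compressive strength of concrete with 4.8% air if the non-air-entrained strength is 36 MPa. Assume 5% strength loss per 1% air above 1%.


Strength loss = (4.8 - 1) * 5 = 19.0%
f'c = 36 * (1 - 19.0/100)
= 29.16 MPa

29.16


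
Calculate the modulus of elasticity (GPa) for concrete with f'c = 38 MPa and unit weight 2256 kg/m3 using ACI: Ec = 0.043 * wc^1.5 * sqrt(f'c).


Ec = 0.043 * 2256^1.5 * sqrt(38) / 1000
= 28.4 GPa

28.4


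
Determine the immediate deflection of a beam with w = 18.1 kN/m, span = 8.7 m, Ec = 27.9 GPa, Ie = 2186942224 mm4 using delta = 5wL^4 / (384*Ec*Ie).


Convert: L = 8.7 m = 8700 mm, Ec = 27.9 GPa = 27900 MPa
delta = 5 * 18.1 * 8700^4 / (384 * 27900 * 2186942224)
= 22.13 mm

22.13


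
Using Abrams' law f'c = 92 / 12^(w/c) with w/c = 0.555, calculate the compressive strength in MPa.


f'c = 92 / 12^0.555
= 92 / 3.971
= 23.17 MPa

23.17


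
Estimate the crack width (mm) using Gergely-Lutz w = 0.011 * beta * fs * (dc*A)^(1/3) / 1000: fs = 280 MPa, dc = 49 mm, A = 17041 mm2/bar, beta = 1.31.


w = 0.011 * beta * fs * (dc * A)^(1/3) / 1000
= 0.011 * 1.31 * 280 * (49 * 17041)^(1/3) / 1000
= 0.38 mm

0.38


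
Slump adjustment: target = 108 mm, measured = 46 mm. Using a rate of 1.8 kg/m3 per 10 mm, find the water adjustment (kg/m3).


Difference = 108 - 46 = 62 mm
Water adjustment = 62 * 1.8 / 10 = 11.2 kg/m3

11.2


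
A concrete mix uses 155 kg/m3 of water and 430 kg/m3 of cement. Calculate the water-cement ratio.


w/c = water / cement
w/c = 155 / 430 = 0.36

0.36


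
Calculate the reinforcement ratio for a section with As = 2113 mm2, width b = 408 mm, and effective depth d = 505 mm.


rho = As / (b * d)
= 2113 / (408 * 505)
= 0.0103

0.0103


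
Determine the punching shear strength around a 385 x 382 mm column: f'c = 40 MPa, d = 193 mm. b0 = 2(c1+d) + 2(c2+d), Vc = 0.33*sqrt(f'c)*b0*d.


b0 = 2*(385 + 193) + 2*(382 + 193) = 2306 mm
Vc = 0.33 * sqrt(40) * 2306 * 193 / 1000
= 928.88 kN

928.88


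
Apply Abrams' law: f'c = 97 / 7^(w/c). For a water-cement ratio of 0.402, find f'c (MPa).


f'c = 97 / 7^0.402
= 97 / 2.186
= 44.37 MPa

44.37


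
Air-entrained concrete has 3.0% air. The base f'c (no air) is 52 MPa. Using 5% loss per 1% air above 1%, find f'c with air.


Strength loss = (3.0 - 1) * 5 = 10.0%
f'c = 52 * (1 - 10.0/100)
= 46.8 MPa

46.8


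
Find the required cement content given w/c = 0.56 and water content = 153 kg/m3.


Cement = water / (w/c)
= 153 / 0.56
= 273.2 kg/m3

273.2


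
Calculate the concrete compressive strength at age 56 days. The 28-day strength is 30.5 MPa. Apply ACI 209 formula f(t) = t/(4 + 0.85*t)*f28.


f(56) = 56 / (4 + 0.85 * 56) * 30.5
= 56 / 51.6 * 30.5
= 33.1 MPa

33.1


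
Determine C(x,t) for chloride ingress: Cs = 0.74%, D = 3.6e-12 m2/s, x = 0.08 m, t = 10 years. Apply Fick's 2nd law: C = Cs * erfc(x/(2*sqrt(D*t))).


t_seconds = 10 * 365.25 * 24 * 3600 = 315576000.0 s
arg = 0.08 / (2 * sqrt(3.6e-12 * 315576000.0))
= 1.1867
erfc(1.1867) = 0.0933
C = 0.74 * 0.0933 = 0.069%

0.069


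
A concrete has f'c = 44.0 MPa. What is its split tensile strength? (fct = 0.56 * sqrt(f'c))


fct = 0.56 * sqrt(44.0)
= 0.56 * 6.633
= 3.715 MPa

3.715


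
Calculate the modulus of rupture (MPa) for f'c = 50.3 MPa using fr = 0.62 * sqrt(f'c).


fr = 0.62 * sqrt(50.3)
= 4.397 MPa

4.397


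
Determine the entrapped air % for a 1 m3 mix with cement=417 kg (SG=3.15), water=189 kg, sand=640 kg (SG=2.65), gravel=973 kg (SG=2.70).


Vol cement = 417 / (3.15 * 1000) = 0.132381 m3
Vol water = 189 / 1000 = 0.189 m3
Vol sand = 640 / (2.65 * 1000) = 0.241509 m3
Vol gravel = 973 / (2.70 * 1000) = 0.36037 m3
Total solid + water volume = 0.923261 m3
Air = (1 - 0.923261) * 100 = 7.67%

7.67


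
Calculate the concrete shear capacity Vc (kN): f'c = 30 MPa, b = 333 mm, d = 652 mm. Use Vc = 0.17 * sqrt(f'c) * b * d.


Vc = 0.17 * sqrt(30) * 333 * 652 / 1000
= 202.16 kN

202.16


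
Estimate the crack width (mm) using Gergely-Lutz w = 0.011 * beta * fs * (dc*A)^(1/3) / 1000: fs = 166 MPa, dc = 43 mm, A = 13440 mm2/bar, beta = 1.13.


w = 0.011 * beta * fs * (dc * A)^(1/3) / 1000
= 0.011 * 1.13 * 166 * (43 * 13440)^(1/3) / 1000
= 0.172 mm

0.172


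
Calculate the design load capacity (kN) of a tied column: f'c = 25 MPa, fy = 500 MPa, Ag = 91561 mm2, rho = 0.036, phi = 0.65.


Ast = rho * Ag = 0.036 * 91561 = 3296.196 mm2
phi*Pn = 0.65 * 0.80 * (0.85 * 25 * (91561 - 3296.196) + 500 * 3296.196) / 1000
= 1832.34 kN

1832.34


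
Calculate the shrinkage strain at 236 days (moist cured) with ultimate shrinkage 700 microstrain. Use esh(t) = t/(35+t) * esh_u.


esh(236) = 236 / (35 + 236) * 700
= 236 / 271 * 700
= 609.6 microstrain

609.6


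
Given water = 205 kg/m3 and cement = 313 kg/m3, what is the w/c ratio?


w/c = water / cement
w/c = 205 / 313 = 0.655

0.655


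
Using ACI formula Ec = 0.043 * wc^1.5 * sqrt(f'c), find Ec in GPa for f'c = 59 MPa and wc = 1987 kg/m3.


Ec = 0.043 * 1987^1.5 * sqrt(59) / 1000
= 29.25 GPa

29.25


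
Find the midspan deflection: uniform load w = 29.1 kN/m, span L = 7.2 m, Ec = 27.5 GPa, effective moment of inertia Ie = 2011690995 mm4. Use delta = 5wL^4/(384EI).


Convert: L = 7.2 m = 7200 mm, Ec = 27.5 GPa = 27500 MPa
delta = 5 * 29.1 * 7200^4 / (384 * 27500 * 2011690995)
= 18.41 mm

18.41


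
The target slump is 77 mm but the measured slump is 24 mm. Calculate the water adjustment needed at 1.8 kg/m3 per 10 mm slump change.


Difference = 77 - 24 = 53 mm
Water adjustment = 53 * 1.8 / 10 = 9.5 kg/m3

9.5


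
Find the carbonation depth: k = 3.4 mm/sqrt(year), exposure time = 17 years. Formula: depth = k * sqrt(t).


depth = k * sqrt(t)
= 3.4 * sqrt(17)
= 14.02 mm

14.02


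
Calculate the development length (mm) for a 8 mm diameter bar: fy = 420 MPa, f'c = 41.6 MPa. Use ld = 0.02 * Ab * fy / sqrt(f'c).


Ab = pi * 8^2 / 4 = 50.265 mm2
ld = 0.02 * 50.265 * 420 / sqrt(41.6)
= 65.5 mm

65.5


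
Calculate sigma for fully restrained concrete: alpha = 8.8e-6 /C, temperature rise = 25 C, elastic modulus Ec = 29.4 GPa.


sigma = alpha * dT * Ec
= 8.8e-6 * 25 * 29.4 * 1000
= 6.468 MPa

6.468


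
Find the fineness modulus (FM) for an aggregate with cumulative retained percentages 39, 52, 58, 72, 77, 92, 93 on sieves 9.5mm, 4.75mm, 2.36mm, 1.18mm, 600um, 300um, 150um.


FM = sum(cumulative % retained) / 100
= 483 / 100
= 4.83

4.83


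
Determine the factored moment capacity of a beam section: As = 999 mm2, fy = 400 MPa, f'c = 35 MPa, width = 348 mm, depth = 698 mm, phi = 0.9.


a = As * fy / (0.85 * f'c * b)
= 999 * 400 / (0.85 * 35 * 348)
= 38.5975 mm
Mn = As * fy * (d - a/2) / 10^6
= 271.209 kN-m
phi*Mn = 0.9 * 271.209 = 244.09 kN-m

244.09


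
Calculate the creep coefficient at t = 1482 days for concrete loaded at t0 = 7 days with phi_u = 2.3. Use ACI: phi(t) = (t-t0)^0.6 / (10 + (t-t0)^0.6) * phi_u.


dt = 1482 - 7 = 1475
phi = 1475^0.6 / (10 + 1475^0.6) * 2.3
= 2.043

2.043


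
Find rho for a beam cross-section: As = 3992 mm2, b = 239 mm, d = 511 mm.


rho = As / (b * d)
= 3992 / (239 * 511)
= 0.0327

0.0327


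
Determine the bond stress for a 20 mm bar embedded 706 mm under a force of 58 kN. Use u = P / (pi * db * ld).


u = P / (pi * db * ld)
= 58 * 1000 / (pi * 20 * 706)
= 1.308 MPa

1.308


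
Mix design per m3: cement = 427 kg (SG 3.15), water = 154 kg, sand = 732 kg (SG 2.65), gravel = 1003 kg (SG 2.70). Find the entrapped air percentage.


Vol cement = 427 / (3.15 * 1000) = 0.135556 m3
Vol water = 154 / 1000 = 0.154 m3
Vol sand = 732 / (2.65 * 1000) = 0.276226 m3
Vol gravel = 1003 / (2.70 * 1000) = 0.371481 m3
Total solid + water volume = 0.937263 m3
Air = (1 - 0.937263) * 100 = 6.27%

6.27


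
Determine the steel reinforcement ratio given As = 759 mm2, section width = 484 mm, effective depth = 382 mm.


rho = As / (b * d)
= 759 / (484 * 382)
= 0.0041

0.0041


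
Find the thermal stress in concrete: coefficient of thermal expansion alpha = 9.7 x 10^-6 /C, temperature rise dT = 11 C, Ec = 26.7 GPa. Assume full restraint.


sigma = alpha * dT * Ec
= 9.7e-6 * 11 * 26.7 * 1000
= 2.849 MPa

2.849


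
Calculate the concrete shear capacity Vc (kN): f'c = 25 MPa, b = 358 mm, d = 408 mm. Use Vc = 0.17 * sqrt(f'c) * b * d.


Vc = 0.17 * sqrt(25) * 358 * 408 / 1000
= 124.15 kN

124.15


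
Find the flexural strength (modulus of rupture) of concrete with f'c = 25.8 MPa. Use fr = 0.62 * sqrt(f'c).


fr = 0.62 * sqrt(25.8)
= 3.149 MPa

3.149


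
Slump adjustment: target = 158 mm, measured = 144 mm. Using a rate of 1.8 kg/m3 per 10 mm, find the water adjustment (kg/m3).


Difference = 158 - 144 = 14 mm
Water adjustment = 14 * 1.8 / 10 = 2.5 kg/m3

2.5


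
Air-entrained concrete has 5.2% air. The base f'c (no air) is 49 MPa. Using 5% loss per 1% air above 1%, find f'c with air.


Strength loss = (5.2 - 1) * 5 = 21.0%
f'c = 49 * (1 - 21.0/100)
= 38.71 MPa

38.71


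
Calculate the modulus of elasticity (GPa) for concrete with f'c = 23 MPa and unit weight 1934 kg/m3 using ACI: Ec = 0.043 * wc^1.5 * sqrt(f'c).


Ec = 0.043 * 1934^1.5 * sqrt(23) / 1000
= 17.54 GPa

17.54


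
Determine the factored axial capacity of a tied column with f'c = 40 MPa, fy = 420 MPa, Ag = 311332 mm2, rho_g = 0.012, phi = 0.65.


Ast = rho * Ag = 0.012 * 311332 = 3735.984 mm2
phi*Pn = 0.65 * 0.80 * (0.85 * 40 * (311332 - 3735.984) + 420 * 3735.984) / 1000
= 6254.24 kN

6254.24


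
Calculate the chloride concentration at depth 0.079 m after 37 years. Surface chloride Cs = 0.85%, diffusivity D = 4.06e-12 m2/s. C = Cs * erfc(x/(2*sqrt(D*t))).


t_seconds = 37 * 365.25 * 24 * 3600 = 1167631200.0 s
arg = 0.079 / (2 * sqrt(4.06e-12 * 1167631200.0))
= 0.5737
erfc(0.5737) = 0.4172
C = 0.85 * 0.4172 = 0.3546%

0.3546


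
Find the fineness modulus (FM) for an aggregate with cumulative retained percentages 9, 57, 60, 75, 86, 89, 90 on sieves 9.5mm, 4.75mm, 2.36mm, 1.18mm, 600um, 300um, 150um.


FM = sum(cumulative % retained) / 100
= 466 / 100
= 4.66

4.66


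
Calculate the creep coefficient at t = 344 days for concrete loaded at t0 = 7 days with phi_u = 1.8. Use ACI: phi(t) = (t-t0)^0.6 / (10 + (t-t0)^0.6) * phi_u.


dt = 344 - 7 = 337
phi = 337^0.6 / (10 + 337^0.6) * 1.8
= 1.38

1.38


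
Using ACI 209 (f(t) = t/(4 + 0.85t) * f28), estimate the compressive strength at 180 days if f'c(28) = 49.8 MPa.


f(180) = 180 / (4 + 0.85 * 180) * 49.8
= 180 / 157.0 * 49.8
= 57.1 MPa

57.1


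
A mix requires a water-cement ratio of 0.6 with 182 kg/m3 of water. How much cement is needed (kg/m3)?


Cement = water / (w/c)
= 182 / 0.6
= 303.3 kg/m3

303.3


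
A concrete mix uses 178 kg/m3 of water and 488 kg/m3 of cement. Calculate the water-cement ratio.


w/c = water / cement
w/c = 178 / 488 = 0.365

0.365


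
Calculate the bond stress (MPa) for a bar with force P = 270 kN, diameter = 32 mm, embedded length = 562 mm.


u = P / (pi * db * ld)
= 270 * 1000 / (pi * 32 * 562)
= 4.779 MPa

4.779


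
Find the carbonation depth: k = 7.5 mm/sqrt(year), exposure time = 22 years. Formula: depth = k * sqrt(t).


depth = k * sqrt(t)
= 7.5 * sqrt(22)
= 35.18 mm

35.18


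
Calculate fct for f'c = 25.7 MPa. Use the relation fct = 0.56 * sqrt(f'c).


fct = 0.56 * sqrt(25.7)
= 0.56 * 5.07
= 2.839 MPa

2.839


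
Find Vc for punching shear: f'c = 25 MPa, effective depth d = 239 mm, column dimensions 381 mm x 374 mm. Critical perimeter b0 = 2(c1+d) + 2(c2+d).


b0 = 2*(381 + 239) + 2*(374 + 239) = 2466 mm
Vc = 0.33 * sqrt(25) * 2466 * 239 / 1000
= 972.47 kN

972.47


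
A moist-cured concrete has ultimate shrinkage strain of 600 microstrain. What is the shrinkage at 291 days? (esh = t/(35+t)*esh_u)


esh(291) = 291 / (35 + 291) * 600
= 291 / 326 * 600
= 535.6 microstrain

535.6


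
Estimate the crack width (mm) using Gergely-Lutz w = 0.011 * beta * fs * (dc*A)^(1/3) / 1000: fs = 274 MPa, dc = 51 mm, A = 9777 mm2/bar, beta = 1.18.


w = 0.011 * beta * fs * (dc * A)^(1/3) / 1000
= 0.011 * 1.18 * 274 * (51 * 9777)^(1/3) / 1000
= 0.282 mm

0.282


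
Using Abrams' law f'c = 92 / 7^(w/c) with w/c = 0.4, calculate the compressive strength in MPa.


f'c = 92 / 7^0.4
= 92 / 2.178
= 42.24 MPa

42.24


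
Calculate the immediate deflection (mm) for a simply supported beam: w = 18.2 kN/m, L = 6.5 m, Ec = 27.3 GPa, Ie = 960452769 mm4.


Convert: L = 6.5 m = 6500 mm, Ec = 27.3 GPa = 27300 MPa
delta = 5 * 18.2 * 6500^4 / (384 * 27300 * 960452769)
= 16.13 mm

16.13
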